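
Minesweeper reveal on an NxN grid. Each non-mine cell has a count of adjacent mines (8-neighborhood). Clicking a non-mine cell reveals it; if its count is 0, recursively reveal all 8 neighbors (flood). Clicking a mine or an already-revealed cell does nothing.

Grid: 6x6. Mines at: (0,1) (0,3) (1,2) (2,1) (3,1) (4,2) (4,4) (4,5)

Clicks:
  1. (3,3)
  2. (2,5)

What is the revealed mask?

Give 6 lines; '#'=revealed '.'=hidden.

Answer: ....##
...###
...###
...###
......
......

Derivation:
Click 1 (3,3) count=2: revealed 1 new [(3,3)] -> total=1
Click 2 (2,5) count=0: revealed 10 new [(0,4) (0,5) (1,3) (1,4) (1,5) (2,3) (2,4) (2,5) (3,4) (3,5)] -> total=11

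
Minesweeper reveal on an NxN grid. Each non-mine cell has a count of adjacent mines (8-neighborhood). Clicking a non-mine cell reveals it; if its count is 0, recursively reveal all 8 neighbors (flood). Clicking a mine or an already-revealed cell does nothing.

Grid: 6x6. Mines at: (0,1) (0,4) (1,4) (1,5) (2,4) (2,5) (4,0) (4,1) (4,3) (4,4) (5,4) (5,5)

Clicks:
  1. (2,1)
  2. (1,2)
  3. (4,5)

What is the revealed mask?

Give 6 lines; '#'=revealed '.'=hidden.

Click 1 (2,1) count=0: revealed 12 new [(1,0) (1,1) (1,2) (1,3) (2,0) (2,1) (2,2) (2,3) (3,0) (3,1) (3,2) (3,3)] -> total=12
Click 2 (1,2) count=1: revealed 0 new [(none)] -> total=12
Click 3 (4,5) count=3: revealed 1 new [(4,5)] -> total=13

Answer: ......
####..
####..
####..
.....#
......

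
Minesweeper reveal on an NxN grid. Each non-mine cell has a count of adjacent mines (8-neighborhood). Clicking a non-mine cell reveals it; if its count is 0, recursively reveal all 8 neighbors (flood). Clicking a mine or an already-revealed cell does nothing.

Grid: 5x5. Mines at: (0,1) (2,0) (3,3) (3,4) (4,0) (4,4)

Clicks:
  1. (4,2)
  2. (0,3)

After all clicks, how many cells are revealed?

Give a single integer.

Click 1 (4,2) count=1: revealed 1 new [(4,2)] -> total=1
Click 2 (0,3) count=0: revealed 9 new [(0,2) (0,3) (0,4) (1,2) (1,3) (1,4) (2,2) (2,3) (2,4)] -> total=10

Answer: 10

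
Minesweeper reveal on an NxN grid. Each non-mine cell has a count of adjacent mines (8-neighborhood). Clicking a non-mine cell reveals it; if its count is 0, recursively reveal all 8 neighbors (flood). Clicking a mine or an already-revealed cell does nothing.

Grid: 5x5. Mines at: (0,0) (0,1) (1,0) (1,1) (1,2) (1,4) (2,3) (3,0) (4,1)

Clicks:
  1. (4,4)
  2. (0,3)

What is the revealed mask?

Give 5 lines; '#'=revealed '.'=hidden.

Answer: ...#.
.....
.....
..###
..###

Derivation:
Click 1 (4,4) count=0: revealed 6 new [(3,2) (3,3) (3,4) (4,2) (4,3) (4,4)] -> total=6
Click 2 (0,3) count=2: revealed 1 new [(0,3)] -> total=7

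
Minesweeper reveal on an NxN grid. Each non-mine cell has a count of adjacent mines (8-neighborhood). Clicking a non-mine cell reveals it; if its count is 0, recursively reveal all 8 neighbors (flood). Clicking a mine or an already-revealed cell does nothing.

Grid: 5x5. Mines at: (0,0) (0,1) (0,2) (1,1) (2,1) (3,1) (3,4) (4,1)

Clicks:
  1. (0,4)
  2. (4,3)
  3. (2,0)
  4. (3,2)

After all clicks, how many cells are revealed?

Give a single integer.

Answer: 9

Derivation:
Click 1 (0,4) count=0: revealed 6 new [(0,3) (0,4) (1,3) (1,4) (2,3) (2,4)] -> total=6
Click 2 (4,3) count=1: revealed 1 new [(4,3)] -> total=7
Click 3 (2,0) count=3: revealed 1 new [(2,0)] -> total=8
Click 4 (3,2) count=3: revealed 1 new [(3,2)] -> total=9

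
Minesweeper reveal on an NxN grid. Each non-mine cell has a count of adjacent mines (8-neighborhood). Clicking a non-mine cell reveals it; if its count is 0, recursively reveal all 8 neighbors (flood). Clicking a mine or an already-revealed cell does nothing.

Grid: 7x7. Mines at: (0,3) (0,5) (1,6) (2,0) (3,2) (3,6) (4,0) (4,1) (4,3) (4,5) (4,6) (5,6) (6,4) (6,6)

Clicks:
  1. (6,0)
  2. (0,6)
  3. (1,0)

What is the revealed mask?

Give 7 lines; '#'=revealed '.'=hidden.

Click 1 (6,0) count=0: revealed 8 new [(5,0) (5,1) (5,2) (5,3) (6,0) (6,1) (6,2) (6,3)] -> total=8
Click 2 (0,6) count=2: revealed 1 new [(0,6)] -> total=9
Click 3 (1,0) count=1: revealed 1 new [(1,0)] -> total=10

Answer: ......#
#......
.......
.......
.......
####...
####...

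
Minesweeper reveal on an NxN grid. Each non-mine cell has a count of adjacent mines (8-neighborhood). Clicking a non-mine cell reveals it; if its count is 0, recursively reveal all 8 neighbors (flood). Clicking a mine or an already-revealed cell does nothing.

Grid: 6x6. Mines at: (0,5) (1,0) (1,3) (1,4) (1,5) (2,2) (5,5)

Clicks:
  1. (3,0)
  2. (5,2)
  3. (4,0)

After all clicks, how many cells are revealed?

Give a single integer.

Click 1 (3,0) count=0: revealed 22 new [(2,0) (2,1) (2,3) (2,4) (2,5) (3,0) (3,1) (3,2) (3,3) (3,4) (3,5) (4,0) (4,1) (4,2) (4,3) (4,4) (4,5) (5,0) (5,1) (5,2) (5,3) (5,4)] -> total=22
Click 2 (5,2) count=0: revealed 0 new [(none)] -> total=22
Click 3 (4,0) count=0: revealed 0 new [(none)] -> total=22

Answer: 22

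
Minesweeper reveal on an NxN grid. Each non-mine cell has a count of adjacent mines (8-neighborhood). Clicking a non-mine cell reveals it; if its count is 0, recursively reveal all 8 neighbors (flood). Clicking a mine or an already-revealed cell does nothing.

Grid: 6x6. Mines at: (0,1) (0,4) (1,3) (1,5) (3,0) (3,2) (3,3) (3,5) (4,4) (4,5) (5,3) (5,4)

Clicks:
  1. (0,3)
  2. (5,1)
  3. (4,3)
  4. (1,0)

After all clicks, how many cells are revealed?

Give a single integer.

Answer: 9

Derivation:
Click 1 (0,3) count=2: revealed 1 new [(0,3)] -> total=1
Click 2 (5,1) count=0: revealed 6 new [(4,0) (4,1) (4,2) (5,0) (5,1) (5,2)] -> total=7
Click 3 (4,3) count=5: revealed 1 new [(4,3)] -> total=8
Click 4 (1,0) count=1: revealed 1 new [(1,0)] -> total=9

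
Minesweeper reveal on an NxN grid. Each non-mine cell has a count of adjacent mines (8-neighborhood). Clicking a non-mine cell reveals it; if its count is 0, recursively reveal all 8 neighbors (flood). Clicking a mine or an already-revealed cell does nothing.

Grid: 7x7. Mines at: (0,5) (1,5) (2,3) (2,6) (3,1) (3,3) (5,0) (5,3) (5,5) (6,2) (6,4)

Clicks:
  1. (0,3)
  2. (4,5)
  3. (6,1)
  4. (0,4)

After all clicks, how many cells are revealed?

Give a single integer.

Answer: 15

Derivation:
Click 1 (0,3) count=0: revealed 13 new [(0,0) (0,1) (0,2) (0,3) (0,4) (1,0) (1,1) (1,2) (1,3) (1,4) (2,0) (2,1) (2,2)] -> total=13
Click 2 (4,5) count=1: revealed 1 new [(4,5)] -> total=14
Click 3 (6,1) count=2: revealed 1 new [(6,1)] -> total=15
Click 4 (0,4) count=2: revealed 0 new [(none)] -> total=15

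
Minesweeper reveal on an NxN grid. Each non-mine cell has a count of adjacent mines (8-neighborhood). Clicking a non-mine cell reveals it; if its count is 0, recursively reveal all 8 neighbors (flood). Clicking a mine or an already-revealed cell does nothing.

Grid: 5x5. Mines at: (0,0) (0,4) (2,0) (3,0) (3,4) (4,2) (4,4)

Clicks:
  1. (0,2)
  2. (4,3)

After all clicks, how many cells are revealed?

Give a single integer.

Answer: 13

Derivation:
Click 1 (0,2) count=0: revealed 12 new [(0,1) (0,2) (0,3) (1,1) (1,2) (1,3) (2,1) (2,2) (2,3) (3,1) (3,2) (3,3)] -> total=12
Click 2 (4,3) count=3: revealed 1 new [(4,3)] -> total=13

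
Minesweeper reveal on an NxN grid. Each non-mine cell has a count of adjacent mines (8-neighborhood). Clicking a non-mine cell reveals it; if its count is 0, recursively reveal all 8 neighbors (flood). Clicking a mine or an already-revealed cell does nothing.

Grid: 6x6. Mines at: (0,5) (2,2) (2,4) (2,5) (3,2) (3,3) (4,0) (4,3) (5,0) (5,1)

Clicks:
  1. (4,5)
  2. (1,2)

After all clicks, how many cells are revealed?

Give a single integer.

Answer: 7

Derivation:
Click 1 (4,5) count=0: revealed 6 new [(3,4) (3,5) (4,4) (4,5) (5,4) (5,5)] -> total=6
Click 2 (1,2) count=1: revealed 1 new [(1,2)] -> total=7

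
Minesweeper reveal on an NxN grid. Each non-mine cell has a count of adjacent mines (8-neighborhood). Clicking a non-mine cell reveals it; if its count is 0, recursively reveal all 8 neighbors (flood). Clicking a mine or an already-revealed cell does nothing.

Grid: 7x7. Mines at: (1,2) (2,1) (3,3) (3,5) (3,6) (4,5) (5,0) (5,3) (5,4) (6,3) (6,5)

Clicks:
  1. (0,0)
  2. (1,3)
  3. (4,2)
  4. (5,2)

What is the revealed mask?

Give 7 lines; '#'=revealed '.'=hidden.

Answer: ##.....
##.#...
.......
.......
..#....
..#....
.......

Derivation:
Click 1 (0,0) count=0: revealed 4 new [(0,0) (0,1) (1,0) (1,1)] -> total=4
Click 2 (1,3) count=1: revealed 1 new [(1,3)] -> total=5
Click 3 (4,2) count=2: revealed 1 new [(4,2)] -> total=6
Click 4 (5,2) count=2: revealed 1 new [(5,2)] -> total=7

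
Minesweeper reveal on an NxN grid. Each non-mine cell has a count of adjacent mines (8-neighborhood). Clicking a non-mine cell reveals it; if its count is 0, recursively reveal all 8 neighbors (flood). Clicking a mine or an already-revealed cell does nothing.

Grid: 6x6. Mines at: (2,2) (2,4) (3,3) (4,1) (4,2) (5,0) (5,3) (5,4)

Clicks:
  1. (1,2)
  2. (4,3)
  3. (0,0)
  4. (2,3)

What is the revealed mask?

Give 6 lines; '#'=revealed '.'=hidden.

Click 1 (1,2) count=1: revealed 1 new [(1,2)] -> total=1
Click 2 (4,3) count=4: revealed 1 new [(4,3)] -> total=2
Click 3 (0,0) count=0: revealed 15 new [(0,0) (0,1) (0,2) (0,3) (0,4) (0,5) (1,0) (1,1) (1,3) (1,4) (1,5) (2,0) (2,1) (3,0) (3,1)] -> total=17
Click 4 (2,3) count=3: revealed 1 new [(2,3)] -> total=18

Answer: ######
######
##.#..
##....
...#..
......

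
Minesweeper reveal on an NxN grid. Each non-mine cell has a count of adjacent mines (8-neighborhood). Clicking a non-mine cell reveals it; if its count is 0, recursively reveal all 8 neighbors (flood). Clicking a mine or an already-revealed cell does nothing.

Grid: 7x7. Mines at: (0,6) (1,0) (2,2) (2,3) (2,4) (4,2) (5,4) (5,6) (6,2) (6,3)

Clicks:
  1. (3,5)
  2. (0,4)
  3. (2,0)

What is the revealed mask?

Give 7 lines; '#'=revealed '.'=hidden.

Answer: .#####.
.#####.
#......
.....#.
.......
.......
.......

Derivation:
Click 1 (3,5) count=1: revealed 1 new [(3,5)] -> total=1
Click 2 (0,4) count=0: revealed 10 new [(0,1) (0,2) (0,3) (0,4) (0,5) (1,1) (1,2) (1,3) (1,4) (1,5)] -> total=11
Click 3 (2,0) count=1: revealed 1 new [(2,0)] -> total=12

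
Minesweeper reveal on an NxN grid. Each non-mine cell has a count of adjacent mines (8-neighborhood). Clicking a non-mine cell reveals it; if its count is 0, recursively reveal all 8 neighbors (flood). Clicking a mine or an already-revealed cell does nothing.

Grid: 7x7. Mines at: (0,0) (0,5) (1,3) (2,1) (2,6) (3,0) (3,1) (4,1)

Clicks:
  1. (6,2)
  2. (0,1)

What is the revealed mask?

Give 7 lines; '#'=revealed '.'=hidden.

Click 1 (6,2) count=0: revealed 28 new [(2,2) (2,3) (2,4) (2,5) (3,2) (3,3) (3,4) (3,5) (3,6) (4,2) (4,3) (4,4) (4,5) (4,6) (5,0) (5,1) (5,2) (5,3) (5,4) (5,5) (5,6) (6,0) (6,1) (6,2) (6,3) (6,4) (6,5) (6,6)] -> total=28
Click 2 (0,1) count=1: revealed 1 new [(0,1)] -> total=29

Answer: .#.....
.......
..####.
..#####
..#####
#######
#######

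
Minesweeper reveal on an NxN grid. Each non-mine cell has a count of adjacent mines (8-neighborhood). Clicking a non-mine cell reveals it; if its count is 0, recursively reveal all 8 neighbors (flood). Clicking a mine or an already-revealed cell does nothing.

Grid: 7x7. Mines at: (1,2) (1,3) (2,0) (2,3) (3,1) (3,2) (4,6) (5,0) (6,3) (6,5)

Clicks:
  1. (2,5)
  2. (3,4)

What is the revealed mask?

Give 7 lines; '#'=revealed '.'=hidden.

Click 1 (2,5) count=0: revealed 12 new [(0,4) (0,5) (0,6) (1,4) (1,5) (1,6) (2,4) (2,5) (2,6) (3,4) (3,5) (3,6)] -> total=12
Click 2 (3,4) count=1: revealed 0 new [(none)] -> total=12

Answer: ....###
....###
....###
....###
.......
.......
.......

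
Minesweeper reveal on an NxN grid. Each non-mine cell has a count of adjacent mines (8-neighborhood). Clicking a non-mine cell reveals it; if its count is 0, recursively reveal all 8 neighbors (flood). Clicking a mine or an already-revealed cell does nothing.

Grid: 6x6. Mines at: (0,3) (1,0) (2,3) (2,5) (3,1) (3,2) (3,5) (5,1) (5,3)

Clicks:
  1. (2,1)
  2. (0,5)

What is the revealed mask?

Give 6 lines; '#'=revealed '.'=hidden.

Click 1 (2,1) count=3: revealed 1 new [(2,1)] -> total=1
Click 2 (0,5) count=0: revealed 4 new [(0,4) (0,5) (1,4) (1,5)] -> total=5

Answer: ....##
....##
.#....
......
......
......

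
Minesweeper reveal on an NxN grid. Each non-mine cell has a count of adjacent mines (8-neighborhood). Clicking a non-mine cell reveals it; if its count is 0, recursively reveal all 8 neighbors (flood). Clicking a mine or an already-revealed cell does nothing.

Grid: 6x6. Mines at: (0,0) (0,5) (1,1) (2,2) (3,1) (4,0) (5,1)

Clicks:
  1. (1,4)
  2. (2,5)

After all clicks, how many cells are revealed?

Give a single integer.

Answer: 18

Derivation:
Click 1 (1,4) count=1: revealed 1 new [(1,4)] -> total=1
Click 2 (2,5) count=0: revealed 17 new [(1,3) (1,5) (2,3) (2,4) (2,5) (3,2) (3,3) (3,4) (3,5) (4,2) (4,3) (4,4) (4,5) (5,2) (5,3) (5,4) (5,5)] -> total=18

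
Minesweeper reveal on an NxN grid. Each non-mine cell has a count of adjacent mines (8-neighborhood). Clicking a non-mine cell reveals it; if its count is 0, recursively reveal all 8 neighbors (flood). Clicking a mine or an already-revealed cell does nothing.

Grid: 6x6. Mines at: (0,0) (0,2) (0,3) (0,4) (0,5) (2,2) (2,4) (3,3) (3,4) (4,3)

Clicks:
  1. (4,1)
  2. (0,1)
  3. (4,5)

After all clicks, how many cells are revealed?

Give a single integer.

Answer: 15

Derivation:
Click 1 (4,1) count=0: revealed 13 new [(1,0) (1,1) (2,0) (2,1) (3,0) (3,1) (3,2) (4,0) (4,1) (4,2) (5,0) (5,1) (5,2)] -> total=13
Click 2 (0,1) count=2: revealed 1 new [(0,1)] -> total=14
Click 3 (4,5) count=1: revealed 1 new [(4,5)] -> total=15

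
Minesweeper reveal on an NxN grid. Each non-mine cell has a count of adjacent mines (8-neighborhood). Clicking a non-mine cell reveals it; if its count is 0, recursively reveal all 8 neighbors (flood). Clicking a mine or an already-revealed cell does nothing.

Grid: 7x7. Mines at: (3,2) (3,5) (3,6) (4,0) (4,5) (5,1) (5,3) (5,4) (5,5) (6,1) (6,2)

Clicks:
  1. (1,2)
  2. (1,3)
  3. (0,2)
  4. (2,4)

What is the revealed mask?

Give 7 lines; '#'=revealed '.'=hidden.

Answer: #######
#######
#######
##.....
.......
.......
.......

Derivation:
Click 1 (1,2) count=0: revealed 23 new [(0,0) (0,1) (0,2) (0,3) (0,4) (0,5) (0,6) (1,0) (1,1) (1,2) (1,3) (1,4) (1,5) (1,6) (2,0) (2,1) (2,2) (2,3) (2,4) (2,5) (2,6) (3,0) (3,1)] -> total=23
Click 2 (1,3) count=0: revealed 0 new [(none)] -> total=23
Click 3 (0,2) count=0: revealed 0 new [(none)] -> total=23
Click 4 (2,4) count=1: revealed 0 new [(none)] -> total=23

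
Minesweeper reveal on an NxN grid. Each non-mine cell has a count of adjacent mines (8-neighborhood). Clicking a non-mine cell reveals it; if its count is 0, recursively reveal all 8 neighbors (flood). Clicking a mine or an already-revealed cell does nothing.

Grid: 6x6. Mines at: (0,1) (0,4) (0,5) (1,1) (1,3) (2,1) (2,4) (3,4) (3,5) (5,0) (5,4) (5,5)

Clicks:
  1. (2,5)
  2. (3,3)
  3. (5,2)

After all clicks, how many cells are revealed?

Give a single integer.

Click 1 (2,5) count=3: revealed 1 new [(2,5)] -> total=1
Click 2 (3,3) count=2: revealed 1 new [(3,3)] -> total=2
Click 3 (5,2) count=0: revealed 8 new [(3,1) (3,2) (4,1) (4,2) (4,3) (5,1) (5,2) (5,3)] -> total=10

Answer: 10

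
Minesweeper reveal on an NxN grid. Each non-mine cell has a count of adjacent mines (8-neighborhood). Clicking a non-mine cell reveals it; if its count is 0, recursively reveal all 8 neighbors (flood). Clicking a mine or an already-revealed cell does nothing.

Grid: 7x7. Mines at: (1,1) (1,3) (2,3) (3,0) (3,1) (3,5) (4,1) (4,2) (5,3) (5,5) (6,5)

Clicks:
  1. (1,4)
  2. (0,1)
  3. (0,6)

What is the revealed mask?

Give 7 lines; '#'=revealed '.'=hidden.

Click 1 (1,4) count=2: revealed 1 new [(1,4)] -> total=1
Click 2 (0,1) count=1: revealed 1 new [(0,1)] -> total=2
Click 3 (0,6) count=0: revealed 8 new [(0,4) (0,5) (0,6) (1,5) (1,6) (2,4) (2,5) (2,6)] -> total=10

Answer: .#..###
....###
....###
.......
.......
.......
.......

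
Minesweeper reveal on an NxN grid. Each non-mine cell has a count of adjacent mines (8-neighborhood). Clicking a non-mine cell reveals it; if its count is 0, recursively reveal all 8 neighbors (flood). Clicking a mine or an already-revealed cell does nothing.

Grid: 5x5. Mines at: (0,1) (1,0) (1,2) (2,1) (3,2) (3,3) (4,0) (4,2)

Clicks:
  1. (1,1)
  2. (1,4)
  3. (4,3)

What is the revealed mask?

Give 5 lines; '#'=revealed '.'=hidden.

Click 1 (1,1) count=4: revealed 1 new [(1,1)] -> total=1
Click 2 (1,4) count=0: revealed 6 new [(0,3) (0,4) (1,3) (1,4) (2,3) (2,4)] -> total=7
Click 3 (4,3) count=3: revealed 1 new [(4,3)] -> total=8

Answer: ...##
.#.##
...##
.....
...#.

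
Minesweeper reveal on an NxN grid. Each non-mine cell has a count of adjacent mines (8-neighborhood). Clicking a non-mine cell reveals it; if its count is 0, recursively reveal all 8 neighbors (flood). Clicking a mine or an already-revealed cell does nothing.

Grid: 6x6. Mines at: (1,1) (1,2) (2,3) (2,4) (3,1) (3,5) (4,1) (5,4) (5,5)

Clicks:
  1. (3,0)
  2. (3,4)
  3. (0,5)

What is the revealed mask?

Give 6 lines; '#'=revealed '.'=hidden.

Answer: ...###
...###
......
#...#.
......
......

Derivation:
Click 1 (3,0) count=2: revealed 1 new [(3,0)] -> total=1
Click 2 (3,4) count=3: revealed 1 new [(3,4)] -> total=2
Click 3 (0,5) count=0: revealed 6 new [(0,3) (0,4) (0,5) (1,3) (1,4) (1,5)] -> total=8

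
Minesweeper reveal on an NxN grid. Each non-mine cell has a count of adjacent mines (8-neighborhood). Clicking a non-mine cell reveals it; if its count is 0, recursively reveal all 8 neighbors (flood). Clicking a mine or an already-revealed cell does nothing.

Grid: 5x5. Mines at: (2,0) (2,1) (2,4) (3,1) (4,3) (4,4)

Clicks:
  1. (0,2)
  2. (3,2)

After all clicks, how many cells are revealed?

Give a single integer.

Click 1 (0,2) count=0: revealed 10 new [(0,0) (0,1) (0,2) (0,3) (0,4) (1,0) (1,1) (1,2) (1,3) (1,4)] -> total=10
Click 2 (3,2) count=3: revealed 1 new [(3,2)] -> total=11

Answer: 11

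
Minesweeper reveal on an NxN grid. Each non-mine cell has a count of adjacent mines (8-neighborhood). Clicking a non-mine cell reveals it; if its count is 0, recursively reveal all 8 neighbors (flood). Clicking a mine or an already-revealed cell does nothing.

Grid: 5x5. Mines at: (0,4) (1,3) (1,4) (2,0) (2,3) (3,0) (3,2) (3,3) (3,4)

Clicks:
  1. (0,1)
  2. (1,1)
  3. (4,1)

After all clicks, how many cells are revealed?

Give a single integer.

Answer: 7

Derivation:
Click 1 (0,1) count=0: revealed 6 new [(0,0) (0,1) (0,2) (1,0) (1,1) (1,2)] -> total=6
Click 2 (1,1) count=1: revealed 0 new [(none)] -> total=6
Click 3 (4,1) count=2: revealed 1 new [(4,1)] -> total=7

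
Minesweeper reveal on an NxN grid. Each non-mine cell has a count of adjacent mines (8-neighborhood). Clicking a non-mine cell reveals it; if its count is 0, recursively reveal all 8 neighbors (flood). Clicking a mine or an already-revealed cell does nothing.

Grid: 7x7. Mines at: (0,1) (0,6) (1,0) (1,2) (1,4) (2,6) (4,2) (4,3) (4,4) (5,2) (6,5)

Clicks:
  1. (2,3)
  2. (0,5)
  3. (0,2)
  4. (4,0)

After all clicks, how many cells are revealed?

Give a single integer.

Answer: 13

Derivation:
Click 1 (2,3) count=2: revealed 1 new [(2,3)] -> total=1
Click 2 (0,5) count=2: revealed 1 new [(0,5)] -> total=2
Click 3 (0,2) count=2: revealed 1 new [(0,2)] -> total=3
Click 4 (4,0) count=0: revealed 10 new [(2,0) (2,1) (3,0) (3,1) (4,0) (4,1) (5,0) (5,1) (6,0) (6,1)] -> total=13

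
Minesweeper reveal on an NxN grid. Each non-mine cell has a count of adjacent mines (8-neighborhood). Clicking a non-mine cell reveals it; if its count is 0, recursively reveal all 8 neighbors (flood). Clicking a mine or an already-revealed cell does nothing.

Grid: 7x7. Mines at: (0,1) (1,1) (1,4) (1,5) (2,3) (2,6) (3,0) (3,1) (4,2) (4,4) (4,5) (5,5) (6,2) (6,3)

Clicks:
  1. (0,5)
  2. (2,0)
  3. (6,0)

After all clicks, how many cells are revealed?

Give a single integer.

Click 1 (0,5) count=2: revealed 1 new [(0,5)] -> total=1
Click 2 (2,0) count=3: revealed 1 new [(2,0)] -> total=2
Click 3 (6,0) count=0: revealed 6 new [(4,0) (4,1) (5,0) (5,1) (6,0) (6,1)] -> total=8

Answer: 8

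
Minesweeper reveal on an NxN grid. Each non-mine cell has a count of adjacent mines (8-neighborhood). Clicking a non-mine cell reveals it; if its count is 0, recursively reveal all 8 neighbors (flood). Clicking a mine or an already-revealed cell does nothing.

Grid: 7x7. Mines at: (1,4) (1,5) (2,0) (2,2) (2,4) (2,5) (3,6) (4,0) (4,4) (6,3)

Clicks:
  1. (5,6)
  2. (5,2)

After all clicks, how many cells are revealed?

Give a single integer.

Answer: 9

Derivation:
Click 1 (5,6) count=0: revealed 8 new [(4,5) (4,6) (5,4) (5,5) (5,6) (6,4) (6,5) (6,6)] -> total=8
Click 2 (5,2) count=1: revealed 1 new [(5,2)] -> total=9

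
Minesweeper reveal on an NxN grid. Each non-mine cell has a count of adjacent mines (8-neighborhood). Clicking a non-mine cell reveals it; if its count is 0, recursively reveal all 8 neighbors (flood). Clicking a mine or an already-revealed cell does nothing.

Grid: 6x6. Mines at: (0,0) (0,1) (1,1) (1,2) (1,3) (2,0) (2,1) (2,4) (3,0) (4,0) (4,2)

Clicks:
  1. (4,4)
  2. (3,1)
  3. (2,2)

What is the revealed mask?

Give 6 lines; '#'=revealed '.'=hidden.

Answer: ......
......
..#...
.#.###
...###
...###

Derivation:
Click 1 (4,4) count=0: revealed 9 new [(3,3) (3,4) (3,5) (4,3) (4,4) (4,5) (5,3) (5,4) (5,5)] -> total=9
Click 2 (3,1) count=5: revealed 1 new [(3,1)] -> total=10
Click 3 (2,2) count=4: revealed 1 new [(2,2)] -> total=11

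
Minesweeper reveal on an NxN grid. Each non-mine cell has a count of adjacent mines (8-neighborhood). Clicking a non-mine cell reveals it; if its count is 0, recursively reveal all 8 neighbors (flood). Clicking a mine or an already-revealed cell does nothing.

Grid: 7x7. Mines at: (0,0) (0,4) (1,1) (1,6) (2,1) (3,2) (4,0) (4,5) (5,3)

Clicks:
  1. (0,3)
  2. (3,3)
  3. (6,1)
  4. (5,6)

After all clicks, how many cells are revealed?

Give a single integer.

Click 1 (0,3) count=1: revealed 1 new [(0,3)] -> total=1
Click 2 (3,3) count=1: revealed 1 new [(3,3)] -> total=2
Click 3 (6,1) count=0: revealed 6 new [(5,0) (5,1) (5,2) (6,0) (6,1) (6,2)] -> total=8
Click 4 (5,6) count=1: revealed 1 new [(5,6)] -> total=9

Answer: 9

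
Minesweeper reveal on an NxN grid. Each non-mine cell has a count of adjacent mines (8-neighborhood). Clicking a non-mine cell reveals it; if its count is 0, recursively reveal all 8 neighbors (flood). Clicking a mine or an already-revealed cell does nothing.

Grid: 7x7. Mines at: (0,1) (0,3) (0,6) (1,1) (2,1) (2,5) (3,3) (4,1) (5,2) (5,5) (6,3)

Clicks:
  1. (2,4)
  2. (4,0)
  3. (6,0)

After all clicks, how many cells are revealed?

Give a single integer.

Answer: 6

Derivation:
Click 1 (2,4) count=2: revealed 1 new [(2,4)] -> total=1
Click 2 (4,0) count=1: revealed 1 new [(4,0)] -> total=2
Click 3 (6,0) count=0: revealed 4 new [(5,0) (5,1) (6,0) (6,1)] -> total=6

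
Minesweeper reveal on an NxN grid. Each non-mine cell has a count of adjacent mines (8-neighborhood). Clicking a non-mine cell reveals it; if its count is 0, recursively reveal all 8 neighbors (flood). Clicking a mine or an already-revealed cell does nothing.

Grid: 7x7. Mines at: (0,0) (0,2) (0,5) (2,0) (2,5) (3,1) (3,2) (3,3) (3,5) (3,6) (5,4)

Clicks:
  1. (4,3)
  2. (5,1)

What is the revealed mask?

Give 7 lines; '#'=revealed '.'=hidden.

Answer: .......
.......
.......
.......
####...
####...
####...

Derivation:
Click 1 (4,3) count=3: revealed 1 new [(4,3)] -> total=1
Click 2 (5,1) count=0: revealed 11 new [(4,0) (4,1) (4,2) (5,0) (5,1) (5,2) (5,3) (6,0) (6,1) (6,2) (6,3)] -> total=12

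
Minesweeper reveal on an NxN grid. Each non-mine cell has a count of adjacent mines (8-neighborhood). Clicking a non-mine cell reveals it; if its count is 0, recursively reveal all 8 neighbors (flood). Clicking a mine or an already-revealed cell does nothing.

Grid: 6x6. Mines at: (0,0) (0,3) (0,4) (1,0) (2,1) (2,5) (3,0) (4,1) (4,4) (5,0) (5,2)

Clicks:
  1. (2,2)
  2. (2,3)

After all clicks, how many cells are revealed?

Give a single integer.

Answer: 9

Derivation:
Click 1 (2,2) count=1: revealed 1 new [(2,2)] -> total=1
Click 2 (2,3) count=0: revealed 8 new [(1,2) (1,3) (1,4) (2,3) (2,4) (3,2) (3,3) (3,4)] -> total=9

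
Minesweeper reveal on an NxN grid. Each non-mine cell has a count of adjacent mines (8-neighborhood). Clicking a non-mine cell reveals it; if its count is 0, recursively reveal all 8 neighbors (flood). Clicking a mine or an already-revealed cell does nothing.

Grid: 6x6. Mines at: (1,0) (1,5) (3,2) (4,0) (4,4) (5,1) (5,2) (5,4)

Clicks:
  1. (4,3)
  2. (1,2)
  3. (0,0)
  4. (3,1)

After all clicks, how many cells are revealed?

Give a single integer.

Answer: 15

Derivation:
Click 1 (4,3) count=4: revealed 1 new [(4,3)] -> total=1
Click 2 (1,2) count=0: revealed 12 new [(0,1) (0,2) (0,3) (0,4) (1,1) (1,2) (1,3) (1,4) (2,1) (2,2) (2,3) (2,4)] -> total=13
Click 3 (0,0) count=1: revealed 1 new [(0,0)] -> total=14
Click 4 (3,1) count=2: revealed 1 new [(3,1)] -> total=15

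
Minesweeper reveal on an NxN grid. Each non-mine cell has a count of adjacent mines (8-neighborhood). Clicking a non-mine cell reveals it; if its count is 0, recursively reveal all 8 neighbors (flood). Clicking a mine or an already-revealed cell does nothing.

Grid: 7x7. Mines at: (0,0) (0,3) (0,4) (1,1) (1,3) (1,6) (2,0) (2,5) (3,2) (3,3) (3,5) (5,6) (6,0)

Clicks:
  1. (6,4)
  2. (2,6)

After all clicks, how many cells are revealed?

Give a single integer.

Answer: 16

Derivation:
Click 1 (6,4) count=0: revealed 15 new [(4,1) (4,2) (4,3) (4,4) (4,5) (5,1) (5,2) (5,3) (5,4) (5,5) (6,1) (6,2) (6,3) (6,4) (6,5)] -> total=15
Click 2 (2,6) count=3: revealed 1 new [(2,6)] -> total=16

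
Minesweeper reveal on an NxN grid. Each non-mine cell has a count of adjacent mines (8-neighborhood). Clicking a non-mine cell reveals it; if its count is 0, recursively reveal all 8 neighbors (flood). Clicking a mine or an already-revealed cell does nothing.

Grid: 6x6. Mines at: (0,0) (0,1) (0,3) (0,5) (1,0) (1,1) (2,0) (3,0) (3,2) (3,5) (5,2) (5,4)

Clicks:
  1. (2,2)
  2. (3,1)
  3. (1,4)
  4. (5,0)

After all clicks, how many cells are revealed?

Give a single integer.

Answer: 7

Derivation:
Click 1 (2,2) count=2: revealed 1 new [(2,2)] -> total=1
Click 2 (3,1) count=3: revealed 1 new [(3,1)] -> total=2
Click 3 (1,4) count=2: revealed 1 new [(1,4)] -> total=3
Click 4 (5,0) count=0: revealed 4 new [(4,0) (4,1) (5,0) (5,1)] -> total=7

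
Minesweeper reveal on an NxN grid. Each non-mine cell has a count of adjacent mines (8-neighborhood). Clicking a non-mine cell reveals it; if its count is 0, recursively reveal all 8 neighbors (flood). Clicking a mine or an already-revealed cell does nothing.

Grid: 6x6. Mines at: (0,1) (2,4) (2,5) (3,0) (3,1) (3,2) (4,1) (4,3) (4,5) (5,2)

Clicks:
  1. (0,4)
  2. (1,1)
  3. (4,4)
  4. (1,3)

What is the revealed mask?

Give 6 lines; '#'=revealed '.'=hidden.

Answer: ..####
.#####
......
......
....#.
......

Derivation:
Click 1 (0,4) count=0: revealed 8 new [(0,2) (0,3) (0,4) (0,5) (1,2) (1,3) (1,4) (1,5)] -> total=8
Click 2 (1,1) count=1: revealed 1 new [(1,1)] -> total=9
Click 3 (4,4) count=2: revealed 1 new [(4,4)] -> total=10
Click 4 (1,3) count=1: revealed 0 new [(none)] -> total=10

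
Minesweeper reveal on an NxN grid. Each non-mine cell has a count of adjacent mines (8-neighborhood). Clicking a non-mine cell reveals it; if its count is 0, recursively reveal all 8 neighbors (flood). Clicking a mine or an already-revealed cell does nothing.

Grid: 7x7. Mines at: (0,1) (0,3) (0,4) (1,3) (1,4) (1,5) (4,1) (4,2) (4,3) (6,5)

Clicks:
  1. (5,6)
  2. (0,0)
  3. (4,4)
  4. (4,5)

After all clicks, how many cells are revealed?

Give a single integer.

Click 1 (5,6) count=1: revealed 1 new [(5,6)] -> total=1
Click 2 (0,0) count=1: revealed 1 new [(0,0)] -> total=2
Click 3 (4,4) count=1: revealed 1 new [(4,4)] -> total=3
Click 4 (4,5) count=0: revealed 10 new [(2,4) (2,5) (2,6) (3,4) (3,5) (3,6) (4,5) (4,6) (5,4) (5,5)] -> total=13

Answer: 13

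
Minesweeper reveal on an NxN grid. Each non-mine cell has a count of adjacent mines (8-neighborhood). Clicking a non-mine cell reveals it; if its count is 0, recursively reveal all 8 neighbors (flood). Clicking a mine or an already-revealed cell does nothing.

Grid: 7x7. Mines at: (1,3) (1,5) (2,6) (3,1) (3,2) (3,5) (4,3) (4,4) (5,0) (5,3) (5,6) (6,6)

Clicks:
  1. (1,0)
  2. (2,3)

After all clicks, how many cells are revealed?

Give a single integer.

Answer: 10

Derivation:
Click 1 (1,0) count=0: revealed 9 new [(0,0) (0,1) (0,2) (1,0) (1,1) (1,2) (2,0) (2,1) (2,2)] -> total=9
Click 2 (2,3) count=2: revealed 1 new [(2,3)] -> total=10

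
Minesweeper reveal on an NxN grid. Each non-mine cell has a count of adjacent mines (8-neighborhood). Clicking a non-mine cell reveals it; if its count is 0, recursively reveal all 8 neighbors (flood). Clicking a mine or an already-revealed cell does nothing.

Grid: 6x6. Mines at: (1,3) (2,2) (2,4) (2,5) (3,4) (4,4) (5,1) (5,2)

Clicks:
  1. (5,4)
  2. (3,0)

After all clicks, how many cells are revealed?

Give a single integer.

Click 1 (5,4) count=1: revealed 1 new [(5,4)] -> total=1
Click 2 (3,0) count=0: revealed 12 new [(0,0) (0,1) (0,2) (1,0) (1,1) (1,2) (2,0) (2,1) (3,0) (3,1) (4,0) (4,1)] -> total=13

Answer: 13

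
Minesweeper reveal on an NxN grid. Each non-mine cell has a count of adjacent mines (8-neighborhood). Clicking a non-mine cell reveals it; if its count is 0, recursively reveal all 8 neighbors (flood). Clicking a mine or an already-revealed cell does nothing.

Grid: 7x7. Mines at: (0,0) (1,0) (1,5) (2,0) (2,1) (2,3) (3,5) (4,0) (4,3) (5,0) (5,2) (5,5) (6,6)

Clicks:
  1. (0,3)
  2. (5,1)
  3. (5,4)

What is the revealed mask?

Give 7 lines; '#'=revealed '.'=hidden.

Click 1 (0,3) count=0: revealed 8 new [(0,1) (0,2) (0,3) (0,4) (1,1) (1,2) (1,3) (1,4)] -> total=8
Click 2 (5,1) count=3: revealed 1 new [(5,1)] -> total=9
Click 3 (5,4) count=2: revealed 1 new [(5,4)] -> total=10

Answer: .####..
.####..
.......
.......
.......
.#..#..
.......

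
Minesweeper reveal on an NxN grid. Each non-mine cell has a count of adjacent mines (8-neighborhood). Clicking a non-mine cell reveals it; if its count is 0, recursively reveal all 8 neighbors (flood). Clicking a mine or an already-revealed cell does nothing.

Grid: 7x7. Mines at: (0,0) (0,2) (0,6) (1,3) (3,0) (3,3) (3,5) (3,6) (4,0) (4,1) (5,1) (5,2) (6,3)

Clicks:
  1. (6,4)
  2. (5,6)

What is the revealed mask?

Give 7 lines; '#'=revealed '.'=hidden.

Click 1 (6,4) count=1: revealed 1 new [(6,4)] -> total=1
Click 2 (5,6) count=0: revealed 8 new [(4,4) (4,5) (4,6) (5,4) (5,5) (5,6) (6,5) (6,6)] -> total=9

Answer: .......
.......
.......
.......
....###
....###
....###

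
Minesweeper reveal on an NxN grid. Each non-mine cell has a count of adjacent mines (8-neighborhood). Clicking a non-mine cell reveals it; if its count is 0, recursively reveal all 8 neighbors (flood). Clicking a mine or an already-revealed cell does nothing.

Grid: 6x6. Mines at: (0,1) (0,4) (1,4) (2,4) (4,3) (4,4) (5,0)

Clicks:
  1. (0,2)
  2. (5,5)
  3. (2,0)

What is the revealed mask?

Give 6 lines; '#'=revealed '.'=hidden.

Click 1 (0,2) count=1: revealed 1 new [(0,2)] -> total=1
Click 2 (5,5) count=1: revealed 1 new [(5,5)] -> total=2
Click 3 (2,0) count=0: revealed 15 new [(1,0) (1,1) (1,2) (1,3) (2,0) (2,1) (2,2) (2,3) (3,0) (3,1) (3,2) (3,3) (4,0) (4,1) (4,2)] -> total=17

Answer: ..#...
####..
####..
####..
###...
.....#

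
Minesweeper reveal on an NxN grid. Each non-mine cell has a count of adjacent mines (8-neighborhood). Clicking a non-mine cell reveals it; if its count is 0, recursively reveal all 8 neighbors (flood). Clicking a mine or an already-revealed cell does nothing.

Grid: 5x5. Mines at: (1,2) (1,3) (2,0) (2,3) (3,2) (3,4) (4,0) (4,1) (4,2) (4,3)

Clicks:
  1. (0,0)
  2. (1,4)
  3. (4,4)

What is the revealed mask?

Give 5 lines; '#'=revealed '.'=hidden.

Click 1 (0,0) count=0: revealed 4 new [(0,0) (0,1) (1,0) (1,1)] -> total=4
Click 2 (1,4) count=2: revealed 1 new [(1,4)] -> total=5
Click 3 (4,4) count=2: revealed 1 new [(4,4)] -> total=6

Answer: ##...
##..#
.....
.....
....#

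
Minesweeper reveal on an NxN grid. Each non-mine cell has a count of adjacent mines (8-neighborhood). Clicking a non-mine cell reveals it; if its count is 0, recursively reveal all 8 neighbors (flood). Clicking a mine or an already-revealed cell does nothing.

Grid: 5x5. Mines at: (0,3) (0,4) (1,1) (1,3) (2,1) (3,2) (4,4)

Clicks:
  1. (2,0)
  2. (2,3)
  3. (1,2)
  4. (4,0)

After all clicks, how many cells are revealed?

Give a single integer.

Click 1 (2,0) count=2: revealed 1 new [(2,0)] -> total=1
Click 2 (2,3) count=2: revealed 1 new [(2,3)] -> total=2
Click 3 (1,2) count=4: revealed 1 new [(1,2)] -> total=3
Click 4 (4,0) count=0: revealed 4 new [(3,0) (3,1) (4,0) (4,1)] -> total=7

Answer: 7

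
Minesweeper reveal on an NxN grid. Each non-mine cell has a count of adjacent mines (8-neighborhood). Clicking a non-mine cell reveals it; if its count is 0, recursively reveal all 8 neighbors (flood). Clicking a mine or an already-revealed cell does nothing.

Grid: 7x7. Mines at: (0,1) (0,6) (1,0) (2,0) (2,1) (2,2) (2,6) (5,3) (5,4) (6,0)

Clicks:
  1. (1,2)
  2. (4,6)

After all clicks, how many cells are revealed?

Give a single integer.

Answer: 9

Derivation:
Click 1 (1,2) count=3: revealed 1 new [(1,2)] -> total=1
Click 2 (4,6) count=0: revealed 8 new [(3,5) (3,6) (4,5) (4,6) (5,5) (5,6) (6,5) (6,6)] -> total=9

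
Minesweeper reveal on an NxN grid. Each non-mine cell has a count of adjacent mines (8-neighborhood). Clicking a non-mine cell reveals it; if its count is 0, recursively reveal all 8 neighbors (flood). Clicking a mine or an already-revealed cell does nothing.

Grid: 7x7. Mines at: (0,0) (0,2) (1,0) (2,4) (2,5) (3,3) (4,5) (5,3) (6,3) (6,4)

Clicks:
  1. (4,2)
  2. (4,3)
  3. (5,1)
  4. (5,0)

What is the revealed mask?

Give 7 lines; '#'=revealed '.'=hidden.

Click 1 (4,2) count=2: revealed 1 new [(4,2)] -> total=1
Click 2 (4,3) count=2: revealed 1 new [(4,3)] -> total=2
Click 3 (5,1) count=0: revealed 14 new [(2,0) (2,1) (2,2) (3,0) (3,1) (3,2) (4,0) (4,1) (5,0) (5,1) (5,2) (6,0) (6,1) (6,2)] -> total=16
Click 4 (5,0) count=0: revealed 0 new [(none)] -> total=16

Answer: .......
.......
###....
###....
####...
###....
###....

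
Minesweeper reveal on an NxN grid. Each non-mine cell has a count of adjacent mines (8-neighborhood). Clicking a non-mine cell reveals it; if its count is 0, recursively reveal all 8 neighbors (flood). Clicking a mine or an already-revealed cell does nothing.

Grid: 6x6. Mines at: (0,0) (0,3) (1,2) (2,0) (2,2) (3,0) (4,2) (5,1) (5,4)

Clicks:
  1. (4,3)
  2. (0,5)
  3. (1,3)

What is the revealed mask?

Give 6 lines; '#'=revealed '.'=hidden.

Answer: ....##
...###
...###
...###
...###
......

Derivation:
Click 1 (4,3) count=2: revealed 1 new [(4,3)] -> total=1
Click 2 (0,5) count=0: revealed 13 new [(0,4) (0,5) (1,3) (1,4) (1,5) (2,3) (2,4) (2,5) (3,3) (3,4) (3,5) (4,4) (4,5)] -> total=14
Click 3 (1,3) count=3: revealed 0 new [(none)] -> total=14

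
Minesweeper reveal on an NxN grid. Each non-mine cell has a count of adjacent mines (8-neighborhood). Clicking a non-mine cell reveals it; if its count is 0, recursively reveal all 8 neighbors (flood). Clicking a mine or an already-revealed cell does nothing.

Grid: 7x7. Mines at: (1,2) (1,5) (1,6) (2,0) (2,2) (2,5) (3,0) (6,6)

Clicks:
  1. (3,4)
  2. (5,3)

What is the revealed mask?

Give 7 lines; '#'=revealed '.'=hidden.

Answer: .......
.......
.......
.######
#######
#######
######.

Derivation:
Click 1 (3,4) count=1: revealed 1 new [(3,4)] -> total=1
Click 2 (5,3) count=0: revealed 25 new [(3,1) (3,2) (3,3) (3,5) (3,6) (4,0) (4,1) (4,2) (4,3) (4,4) (4,5) (4,6) (5,0) (5,1) (5,2) (5,3) (5,4) (5,5) (5,6) (6,0) (6,1) (6,2) (6,3) (6,4) (6,5)] -> total=26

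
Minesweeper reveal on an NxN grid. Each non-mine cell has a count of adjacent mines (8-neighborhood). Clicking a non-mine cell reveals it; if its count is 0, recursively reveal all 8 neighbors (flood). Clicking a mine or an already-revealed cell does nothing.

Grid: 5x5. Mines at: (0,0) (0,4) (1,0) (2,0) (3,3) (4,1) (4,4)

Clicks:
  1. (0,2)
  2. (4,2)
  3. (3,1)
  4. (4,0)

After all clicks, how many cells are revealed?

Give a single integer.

Click 1 (0,2) count=0: revealed 9 new [(0,1) (0,2) (0,3) (1,1) (1,2) (1,3) (2,1) (2,2) (2,3)] -> total=9
Click 2 (4,2) count=2: revealed 1 new [(4,2)] -> total=10
Click 3 (3,1) count=2: revealed 1 new [(3,1)] -> total=11
Click 4 (4,0) count=1: revealed 1 new [(4,0)] -> total=12

Answer: 12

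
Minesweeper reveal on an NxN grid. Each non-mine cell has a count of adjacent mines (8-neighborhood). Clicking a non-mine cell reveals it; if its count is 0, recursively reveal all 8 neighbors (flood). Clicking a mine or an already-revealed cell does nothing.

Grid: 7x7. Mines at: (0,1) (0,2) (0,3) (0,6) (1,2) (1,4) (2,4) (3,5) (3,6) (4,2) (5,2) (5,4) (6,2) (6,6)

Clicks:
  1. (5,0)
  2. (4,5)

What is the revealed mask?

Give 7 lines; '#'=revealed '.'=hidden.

Answer: .......
##.....
##.....
##.....
##...#.
##.....
##.....

Derivation:
Click 1 (5,0) count=0: revealed 12 new [(1,0) (1,1) (2,0) (2,1) (3,0) (3,1) (4,0) (4,1) (5,0) (5,1) (6,0) (6,1)] -> total=12
Click 2 (4,5) count=3: revealed 1 new [(4,5)] -> total=13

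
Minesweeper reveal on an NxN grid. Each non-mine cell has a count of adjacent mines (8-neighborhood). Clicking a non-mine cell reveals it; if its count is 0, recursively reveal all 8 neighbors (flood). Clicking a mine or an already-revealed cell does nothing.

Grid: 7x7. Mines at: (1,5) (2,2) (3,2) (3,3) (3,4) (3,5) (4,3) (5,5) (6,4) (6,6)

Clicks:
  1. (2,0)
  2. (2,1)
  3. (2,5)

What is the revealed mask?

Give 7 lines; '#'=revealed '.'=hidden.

Answer: #####..
#####..
##...#.
##.....
###....
####...
####...

Derivation:
Click 1 (2,0) count=0: revealed 25 new [(0,0) (0,1) (0,2) (0,3) (0,4) (1,0) (1,1) (1,2) (1,3) (1,4) (2,0) (2,1) (3,0) (3,1) (4,0) (4,1) (4,2) (5,0) (5,1) (5,2) (5,3) (6,0) (6,1) (6,2) (6,3)] -> total=25
Click 2 (2,1) count=2: revealed 0 new [(none)] -> total=25
Click 3 (2,5) count=3: revealed 1 new [(2,5)] -> total=26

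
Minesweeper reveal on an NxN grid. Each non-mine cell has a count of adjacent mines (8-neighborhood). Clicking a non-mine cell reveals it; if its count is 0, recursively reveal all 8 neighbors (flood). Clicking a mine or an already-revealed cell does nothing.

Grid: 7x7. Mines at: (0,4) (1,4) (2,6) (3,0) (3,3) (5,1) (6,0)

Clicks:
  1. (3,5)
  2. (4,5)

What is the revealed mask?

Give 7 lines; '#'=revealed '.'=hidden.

Answer: .......
.......
.......
....###
..#####
..#####
..#####

Derivation:
Click 1 (3,5) count=1: revealed 1 new [(3,5)] -> total=1
Click 2 (4,5) count=0: revealed 17 new [(3,4) (3,6) (4,2) (4,3) (4,4) (4,5) (4,6) (5,2) (5,3) (5,4) (5,5) (5,6) (6,2) (6,3) (6,4) (6,5) (6,6)] -> total=18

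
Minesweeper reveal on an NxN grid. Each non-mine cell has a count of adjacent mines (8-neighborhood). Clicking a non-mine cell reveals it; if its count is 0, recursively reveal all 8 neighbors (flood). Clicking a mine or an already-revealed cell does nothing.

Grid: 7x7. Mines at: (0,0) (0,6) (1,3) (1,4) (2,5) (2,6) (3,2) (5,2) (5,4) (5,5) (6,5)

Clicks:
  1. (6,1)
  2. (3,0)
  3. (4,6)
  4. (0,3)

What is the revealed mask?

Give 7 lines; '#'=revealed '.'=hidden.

Answer: ...#...
##.....
##.....
##.....
##....#
##.....
##.....

Derivation:
Click 1 (6,1) count=1: revealed 1 new [(6,1)] -> total=1
Click 2 (3,0) count=0: revealed 11 new [(1,0) (1,1) (2,0) (2,1) (3,0) (3,1) (4,0) (4,1) (5,0) (5,1) (6,0)] -> total=12
Click 3 (4,6) count=1: revealed 1 new [(4,6)] -> total=13
Click 4 (0,3) count=2: revealed 1 new [(0,3)] -> total=14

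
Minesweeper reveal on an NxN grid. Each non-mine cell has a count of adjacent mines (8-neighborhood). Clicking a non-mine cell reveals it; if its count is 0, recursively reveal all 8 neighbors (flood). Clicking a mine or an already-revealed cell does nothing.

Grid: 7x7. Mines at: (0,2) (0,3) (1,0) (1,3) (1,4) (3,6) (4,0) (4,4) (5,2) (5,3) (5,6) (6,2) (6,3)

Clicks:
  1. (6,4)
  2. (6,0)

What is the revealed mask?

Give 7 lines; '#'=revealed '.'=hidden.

Answer: .......
.......
.......
.......
.......
##.....
##..#..

Derivation:
Click 1 (6,4) count=2: revealed 1 new [(6,4)] -> total=1
Click 2 (6,0) count=0: revealed 4 new [(5,0) (5,1) (6,0) (6,1)] -> total=5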